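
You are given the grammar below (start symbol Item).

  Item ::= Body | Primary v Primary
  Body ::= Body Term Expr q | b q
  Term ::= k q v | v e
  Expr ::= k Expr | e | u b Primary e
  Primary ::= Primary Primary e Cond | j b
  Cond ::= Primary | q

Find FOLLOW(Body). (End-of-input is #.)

In Item ::= Body: Body is at the end, add FOLLOW(Item) = { # }.
In Body ::= Body Term Expr q: add FIRST(Term Expr q) = { k, v }.
Union: FOLLOW(Body) = { #, k, v }.

{ #, k, v }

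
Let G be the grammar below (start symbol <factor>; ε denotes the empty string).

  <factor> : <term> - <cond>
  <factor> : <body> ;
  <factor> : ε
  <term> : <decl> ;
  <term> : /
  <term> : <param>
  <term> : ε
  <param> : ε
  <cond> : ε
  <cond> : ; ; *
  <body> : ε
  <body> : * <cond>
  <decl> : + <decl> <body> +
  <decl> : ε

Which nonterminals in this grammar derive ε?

{ <body>, <cond>, <decl>, <factor>, <param>, <term> }

Directly nullable (have an ε-production): <factor>, <term>, <param>, <cond>, <body>, <decl>.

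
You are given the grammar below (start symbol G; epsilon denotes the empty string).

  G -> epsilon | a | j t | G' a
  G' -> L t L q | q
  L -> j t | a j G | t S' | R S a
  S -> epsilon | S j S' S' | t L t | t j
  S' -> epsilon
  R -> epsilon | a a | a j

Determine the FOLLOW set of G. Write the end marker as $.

G is the start symbol, so $ ∈ FOLLOW(G).
In L -> a j G: G is at the end, add FOLLOW(L) = { q, t }.
Union: FOLLOW(G) = { $, q, t }.

{ $, q, t }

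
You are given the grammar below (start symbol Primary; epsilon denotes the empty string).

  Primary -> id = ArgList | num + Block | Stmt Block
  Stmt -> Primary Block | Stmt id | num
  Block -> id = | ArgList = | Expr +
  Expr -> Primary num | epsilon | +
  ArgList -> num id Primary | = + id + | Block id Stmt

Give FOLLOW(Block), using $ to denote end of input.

{ $, +, =, id, num }

In Primary -> num + Block: Block is at the end, add FOLLOW(Primary) = { $, +, =, id, num }.
In Primary -> Stmt Block: Block is at the end, add FOLLOW(Primary) = { $, +, =, id, num }.
In Stmt -> Primary Block: Block is at the end, add FOLLOW(Stmt) = { $, +, =, id, num }.
In ArgList -> Block id Stmt: add FIRST(id Stmt) = { id }.
Union: FOLLOW(Block) = { $, +, =, id, num }.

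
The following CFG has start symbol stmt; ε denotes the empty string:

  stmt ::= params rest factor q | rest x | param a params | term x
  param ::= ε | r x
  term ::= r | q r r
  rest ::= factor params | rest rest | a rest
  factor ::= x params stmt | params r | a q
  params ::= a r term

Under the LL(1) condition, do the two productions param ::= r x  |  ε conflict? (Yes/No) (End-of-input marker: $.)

FIRST(r x) = { r } and FIRST(ε) = { ε }.
The second is nullable but FOLLOW(param) = { a } is disjoint from FIRST of the first.

No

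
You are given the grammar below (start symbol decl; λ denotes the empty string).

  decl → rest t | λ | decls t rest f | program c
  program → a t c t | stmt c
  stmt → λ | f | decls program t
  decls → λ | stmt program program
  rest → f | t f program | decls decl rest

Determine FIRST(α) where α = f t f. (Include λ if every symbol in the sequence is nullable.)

f is a terminal; add {f} and stop.

{ f }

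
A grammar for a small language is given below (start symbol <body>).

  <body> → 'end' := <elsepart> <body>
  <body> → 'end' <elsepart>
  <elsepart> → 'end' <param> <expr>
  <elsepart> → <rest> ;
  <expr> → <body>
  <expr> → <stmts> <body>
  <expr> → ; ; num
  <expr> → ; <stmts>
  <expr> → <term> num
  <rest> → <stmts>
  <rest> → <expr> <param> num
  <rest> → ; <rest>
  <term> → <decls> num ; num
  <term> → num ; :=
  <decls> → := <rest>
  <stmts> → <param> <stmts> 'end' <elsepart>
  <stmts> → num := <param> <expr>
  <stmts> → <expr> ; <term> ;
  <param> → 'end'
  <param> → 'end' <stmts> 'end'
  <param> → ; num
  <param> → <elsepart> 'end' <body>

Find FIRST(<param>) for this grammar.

{ 'end', :=, ;, num }

<param> → 'end' contributes {'end'}.
<param> → 'end' <stmts> 'end' contributes {'end'}.
<param> → ; num contributes {;}.
From <param> → <elsepart> 'end' <body>: add FIRST(<elsepart>) = { 'end', :=, ;, num }.
Union: FIRST(<param>) = { 'end', :=, ;, num }.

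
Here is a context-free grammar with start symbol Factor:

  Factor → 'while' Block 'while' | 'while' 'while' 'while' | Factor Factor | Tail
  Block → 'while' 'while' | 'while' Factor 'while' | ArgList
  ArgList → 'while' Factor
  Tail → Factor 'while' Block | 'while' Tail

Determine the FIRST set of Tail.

{ 'while' }

From Tail → Factor 'while' Block: add FIRST(Factor) = { 'while' }.
Tail → 'while' Tail contributes {'while'}.
Union: FIRST(Tail) = { 'while' }.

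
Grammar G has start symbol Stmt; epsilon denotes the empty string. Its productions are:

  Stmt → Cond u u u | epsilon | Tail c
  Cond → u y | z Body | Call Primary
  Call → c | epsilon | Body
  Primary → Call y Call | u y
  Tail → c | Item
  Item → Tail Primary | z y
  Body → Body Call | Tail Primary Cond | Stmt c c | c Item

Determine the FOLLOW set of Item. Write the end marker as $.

{ c, u, y, z }

In Tail → Item: Item is at the end, add FOLLOW(Tail) = { c, u, y, z }.
In Body → c Item: Item is at the end, add FOLLOW(Body) = { c, u, y, z }.
Union: FOLLOW(Item) = { c, u, y, z }.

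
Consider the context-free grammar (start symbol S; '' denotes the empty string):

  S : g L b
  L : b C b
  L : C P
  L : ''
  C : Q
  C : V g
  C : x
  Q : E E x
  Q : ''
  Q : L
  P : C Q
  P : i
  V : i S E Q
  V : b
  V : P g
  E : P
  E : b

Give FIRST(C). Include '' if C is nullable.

{ b, g, i, x, '' }

From C : Q: add FIRST(Q) = { b, g, i, x, '' } (including '' since Q is nullable).
From C : V g: add FIRST(V) = { b, g, i, x }.
C : x contributes {x}.
Union: FIRST(C) = { b, g, i, x, '' }.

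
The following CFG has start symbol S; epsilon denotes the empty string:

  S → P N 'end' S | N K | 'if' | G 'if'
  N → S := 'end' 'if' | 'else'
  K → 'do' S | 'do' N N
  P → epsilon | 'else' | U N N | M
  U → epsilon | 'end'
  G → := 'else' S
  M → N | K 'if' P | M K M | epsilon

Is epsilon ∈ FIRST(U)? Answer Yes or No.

U has an epsilon-production, so U ⇒ epsilon.

Yes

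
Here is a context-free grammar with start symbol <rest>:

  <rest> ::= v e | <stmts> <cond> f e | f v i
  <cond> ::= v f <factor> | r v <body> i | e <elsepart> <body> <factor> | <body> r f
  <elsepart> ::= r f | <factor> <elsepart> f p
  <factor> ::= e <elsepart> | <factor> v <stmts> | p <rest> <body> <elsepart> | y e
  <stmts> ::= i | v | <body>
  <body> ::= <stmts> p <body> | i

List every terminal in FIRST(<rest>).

{ f, i, v }

<rest> ::= v e contributes {v}.
From <rest> ::= <stmts> <cond> f e: add FIRST(<stmts>) = { i, v }.
<rest> ::= f v i contributes {f}.
Union: FIRST(<rest>) = { f, i, v }.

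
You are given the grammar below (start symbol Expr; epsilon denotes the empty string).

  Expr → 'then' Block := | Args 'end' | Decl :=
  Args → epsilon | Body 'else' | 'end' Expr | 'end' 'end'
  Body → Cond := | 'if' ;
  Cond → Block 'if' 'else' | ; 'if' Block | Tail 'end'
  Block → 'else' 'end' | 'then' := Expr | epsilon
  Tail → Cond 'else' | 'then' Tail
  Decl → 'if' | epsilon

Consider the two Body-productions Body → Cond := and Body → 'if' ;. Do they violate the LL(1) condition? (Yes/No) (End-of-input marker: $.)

FIRST(Cond :=) = { 'else', 'if', 'then', ; } and FIRST('if' ;) = { 'if' }.
Both contain 'if', so the two alternatives are not disjoint — LL(1) conflict.

Yes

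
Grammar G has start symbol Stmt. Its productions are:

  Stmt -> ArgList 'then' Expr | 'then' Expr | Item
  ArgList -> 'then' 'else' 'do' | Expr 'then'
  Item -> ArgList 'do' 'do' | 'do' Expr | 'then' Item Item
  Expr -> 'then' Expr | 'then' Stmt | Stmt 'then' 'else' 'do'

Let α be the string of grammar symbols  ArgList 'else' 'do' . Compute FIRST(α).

Add FIRST(ArgList) = { 'do', 'then' }; ArgList is not nullable, stop.

{ 'do', 'then' }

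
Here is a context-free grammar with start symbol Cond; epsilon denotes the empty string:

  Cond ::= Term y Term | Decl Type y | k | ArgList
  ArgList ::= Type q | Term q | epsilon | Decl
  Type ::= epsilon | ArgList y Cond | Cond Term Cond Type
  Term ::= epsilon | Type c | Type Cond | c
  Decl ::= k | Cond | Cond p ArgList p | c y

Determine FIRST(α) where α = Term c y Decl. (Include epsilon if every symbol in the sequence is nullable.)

Add FIRST(Term)\{epsilon} = { c, k, p, q, y }; Term is nullable, continue.
c is a terminal; add {c} and stop.

{ c, k, p, q, y }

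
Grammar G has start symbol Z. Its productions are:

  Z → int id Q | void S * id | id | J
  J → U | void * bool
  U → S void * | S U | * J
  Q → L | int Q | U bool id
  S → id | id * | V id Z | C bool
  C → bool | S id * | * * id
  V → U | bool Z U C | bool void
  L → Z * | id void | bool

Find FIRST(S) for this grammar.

S → id contributes {id}.
S → id * contributes {id}.
From S → V id Z: add FIRST(V) = { *, bool, id }.
From S → C bool: add FIRST(C) = { *, bool, id }.
Union: FIRST(S) = { *, bool, id }.

{ *, bool, id }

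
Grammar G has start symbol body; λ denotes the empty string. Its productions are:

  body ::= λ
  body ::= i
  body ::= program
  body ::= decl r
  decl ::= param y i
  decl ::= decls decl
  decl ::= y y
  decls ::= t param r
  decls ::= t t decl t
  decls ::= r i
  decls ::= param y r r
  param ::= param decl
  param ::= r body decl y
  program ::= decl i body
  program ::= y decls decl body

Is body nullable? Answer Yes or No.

body has an λ-production, so body ⇒ λ.

Yes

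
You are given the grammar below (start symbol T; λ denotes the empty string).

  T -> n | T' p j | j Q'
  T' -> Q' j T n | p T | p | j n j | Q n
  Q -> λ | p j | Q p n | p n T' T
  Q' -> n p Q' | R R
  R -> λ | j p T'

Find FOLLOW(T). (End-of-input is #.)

{ #, j, n, p }

T is the start symbol, so # ∈ FOLLOW(T).
In T' -> Q' j T n: add FIRST(n) = { n }.
In T' -> p T: T is at the end, add FOLLOW(T') = { #, j, n, p }.
In Q -> p n T' T: T is at the end, add FOLLOW(Q) = { n, p }.
Union: FOLLOW(T) = { #, j, n, p }.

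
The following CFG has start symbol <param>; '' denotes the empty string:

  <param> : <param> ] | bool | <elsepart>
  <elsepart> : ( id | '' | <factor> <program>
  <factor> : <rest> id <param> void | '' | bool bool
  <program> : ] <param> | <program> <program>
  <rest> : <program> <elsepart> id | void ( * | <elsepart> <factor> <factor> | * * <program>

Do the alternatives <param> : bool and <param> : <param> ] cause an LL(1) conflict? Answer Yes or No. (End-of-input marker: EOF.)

FIRST(bool) = { bool } and FIRST(<param> ]) = { (, *, ], bool, id, void }.
Both contain bool, so the two alternatives are not disjoint — LL(1) conflict.

Yes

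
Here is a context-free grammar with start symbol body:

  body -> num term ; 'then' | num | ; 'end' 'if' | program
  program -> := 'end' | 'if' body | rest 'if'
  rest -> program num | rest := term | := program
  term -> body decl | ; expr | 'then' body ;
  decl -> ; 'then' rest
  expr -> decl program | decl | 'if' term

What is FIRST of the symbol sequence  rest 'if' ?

{ 'if', := }

Add FIRST(rest) = { 'if', := }; rest is not nullable, stop.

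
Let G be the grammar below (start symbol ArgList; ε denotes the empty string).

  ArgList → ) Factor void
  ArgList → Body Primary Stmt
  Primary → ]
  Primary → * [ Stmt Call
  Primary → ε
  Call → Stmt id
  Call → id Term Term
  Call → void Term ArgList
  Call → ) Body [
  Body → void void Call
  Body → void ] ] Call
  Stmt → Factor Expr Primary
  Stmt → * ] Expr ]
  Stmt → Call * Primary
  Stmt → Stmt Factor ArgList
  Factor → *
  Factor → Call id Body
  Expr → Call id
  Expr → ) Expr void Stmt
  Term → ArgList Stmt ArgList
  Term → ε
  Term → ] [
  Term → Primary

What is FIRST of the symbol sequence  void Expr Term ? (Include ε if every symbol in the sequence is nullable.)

{ void }

void is a terminal; add {void} and stop.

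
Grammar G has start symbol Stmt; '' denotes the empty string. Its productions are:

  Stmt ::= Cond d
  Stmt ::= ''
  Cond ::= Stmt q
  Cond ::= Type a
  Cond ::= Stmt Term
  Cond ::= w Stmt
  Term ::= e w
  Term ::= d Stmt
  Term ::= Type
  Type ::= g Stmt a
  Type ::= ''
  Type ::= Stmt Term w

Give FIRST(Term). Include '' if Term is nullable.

{ a, d, e, g, q, w, '' }

Term ::= e w contributes {e}.
Term ::= d Stmt contributes {d}.
From Term ::= Type: add FIRST(Type) = { a, d, e, g, q, w, '' } (including '' since Type is nullable).
Union: FIRST(Term) = { a, d, e, g, q, w, '' }.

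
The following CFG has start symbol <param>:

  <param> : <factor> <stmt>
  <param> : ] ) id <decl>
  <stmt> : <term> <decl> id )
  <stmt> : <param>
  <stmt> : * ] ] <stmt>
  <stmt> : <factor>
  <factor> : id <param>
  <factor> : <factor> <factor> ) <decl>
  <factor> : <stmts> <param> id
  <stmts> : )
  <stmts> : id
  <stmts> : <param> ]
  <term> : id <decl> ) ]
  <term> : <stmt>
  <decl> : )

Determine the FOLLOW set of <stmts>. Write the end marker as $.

In <factor> : <stmts> <param> id: add FIRST(<param> id) = { ), ], id }.
Union: FOLLOW(<stmts>) = { ), ], id }.

{ ), ], id }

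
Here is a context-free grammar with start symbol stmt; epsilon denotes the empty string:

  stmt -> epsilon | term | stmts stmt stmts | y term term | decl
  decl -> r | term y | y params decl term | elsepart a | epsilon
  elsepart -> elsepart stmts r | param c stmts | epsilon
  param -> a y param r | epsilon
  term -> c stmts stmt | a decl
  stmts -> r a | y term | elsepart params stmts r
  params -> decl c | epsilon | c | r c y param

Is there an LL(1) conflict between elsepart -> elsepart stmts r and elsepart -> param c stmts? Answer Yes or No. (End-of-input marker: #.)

Yes

FIRST(elsepart stmts r) = { a, c, r, y } and FIRST(param c stmts) = { a, c }.
Both contain a, so the two alternatives are not disjoint — LL(1) conflict.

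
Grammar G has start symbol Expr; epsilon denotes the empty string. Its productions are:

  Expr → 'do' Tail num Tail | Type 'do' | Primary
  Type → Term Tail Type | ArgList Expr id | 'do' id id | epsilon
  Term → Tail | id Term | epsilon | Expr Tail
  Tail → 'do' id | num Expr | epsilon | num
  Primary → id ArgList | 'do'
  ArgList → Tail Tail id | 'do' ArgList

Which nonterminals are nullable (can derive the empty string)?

{ Tail, Term, Type }

Directly nullable (have an epsilon-production): Type, Term, Tail.
No other nonterminal has a production whose RHS symbols are all nullable.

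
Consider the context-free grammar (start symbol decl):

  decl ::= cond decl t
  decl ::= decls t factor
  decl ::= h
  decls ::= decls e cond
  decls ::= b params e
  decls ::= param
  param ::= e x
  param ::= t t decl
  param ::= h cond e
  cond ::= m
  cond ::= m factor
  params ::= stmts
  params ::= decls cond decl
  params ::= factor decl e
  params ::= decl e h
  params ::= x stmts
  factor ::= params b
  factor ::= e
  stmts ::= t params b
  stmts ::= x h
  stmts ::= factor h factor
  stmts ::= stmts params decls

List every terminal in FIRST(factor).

From factor ::= params b: add FIRST(params) = { b, e, h, m, t, x }.
factor ::= e contributes {e}.
Union: FIRST(factor) = { b, e, h, m, t, x }.

{ b, e, h, m, t, x }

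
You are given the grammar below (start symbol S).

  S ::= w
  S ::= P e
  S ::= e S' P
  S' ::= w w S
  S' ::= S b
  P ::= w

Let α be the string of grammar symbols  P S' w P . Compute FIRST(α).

Add FIRST(P) = { w }; P is not nullable, stop.

{ w }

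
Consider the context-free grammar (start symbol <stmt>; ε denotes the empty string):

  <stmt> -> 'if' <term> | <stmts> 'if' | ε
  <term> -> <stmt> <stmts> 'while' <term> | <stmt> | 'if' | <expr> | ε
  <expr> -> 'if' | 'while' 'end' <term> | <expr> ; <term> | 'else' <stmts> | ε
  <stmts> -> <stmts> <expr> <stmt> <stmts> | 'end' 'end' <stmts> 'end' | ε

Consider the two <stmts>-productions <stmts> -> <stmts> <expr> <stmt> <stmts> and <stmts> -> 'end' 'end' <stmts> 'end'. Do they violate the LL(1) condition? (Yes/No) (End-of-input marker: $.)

Yes

FIRST(<stmts> <expr> <stmt> <stmts>) = { 'else', 'end', 'if', 'while', ;, ε } and FIRST('end' 'end' <stmts> 'end') = { 'end' }.
Both contain 'end', so the two alternatives are not disjoint — LL(1) conflict.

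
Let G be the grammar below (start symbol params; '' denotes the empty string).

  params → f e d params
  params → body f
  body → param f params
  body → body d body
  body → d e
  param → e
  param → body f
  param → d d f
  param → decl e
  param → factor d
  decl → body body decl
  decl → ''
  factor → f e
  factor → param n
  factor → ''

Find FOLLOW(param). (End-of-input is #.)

{ f, n }

In body → param f params: add FIRST(f params) = { f }.
In factor → param n: add FIRST(n) = { n }.
Union: FOLLOW(param) = { f, n }.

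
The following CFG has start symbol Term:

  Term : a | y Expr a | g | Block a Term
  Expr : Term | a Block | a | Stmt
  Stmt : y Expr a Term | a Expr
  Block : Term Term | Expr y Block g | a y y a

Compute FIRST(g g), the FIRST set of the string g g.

g is a terminal; add {g} and stop.

{ g }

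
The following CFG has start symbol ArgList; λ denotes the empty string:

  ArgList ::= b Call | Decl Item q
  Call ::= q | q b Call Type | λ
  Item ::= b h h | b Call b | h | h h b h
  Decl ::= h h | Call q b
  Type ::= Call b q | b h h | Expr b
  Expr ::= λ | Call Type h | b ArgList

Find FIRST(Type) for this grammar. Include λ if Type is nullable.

{ b, q }

From Type ::= Call b q: Call nullable, take FIRST(Call) ∪ {b} = { b, q }.
Type ::= b h h contributes {b}.
From Type ::= Expr b: Expr nullable, take FIRST(Expr) ∪ {b} = { b, q }.
Union: FIRST(Type) = { b, q }.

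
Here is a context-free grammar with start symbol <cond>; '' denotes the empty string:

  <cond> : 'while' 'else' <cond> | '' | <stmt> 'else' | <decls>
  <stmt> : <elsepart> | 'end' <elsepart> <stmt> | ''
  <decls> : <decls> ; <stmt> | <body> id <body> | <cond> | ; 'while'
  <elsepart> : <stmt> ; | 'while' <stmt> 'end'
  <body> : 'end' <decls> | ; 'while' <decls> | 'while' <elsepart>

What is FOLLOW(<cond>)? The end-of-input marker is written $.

<cond> is the start symbol, so $ ∈ FOLLOW(<cond>).
In <cond> : 'while' 'else' <cond>: <cond> is at the end, add FOLLOW(<cond>) = { $, ;, id }.
In <decls> : <cond>: <cond> is at the end, add FOLLOW(<decls>) = { $, ;, id }.
Union: FOLLOW(<cond>) = { $, ;, id }.

{ $, ;, id }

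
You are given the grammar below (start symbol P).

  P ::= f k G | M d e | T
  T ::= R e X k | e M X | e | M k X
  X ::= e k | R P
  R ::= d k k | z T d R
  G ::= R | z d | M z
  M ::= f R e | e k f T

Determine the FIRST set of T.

{ d, e, f, z }

From T ::= R e X k: add FIRST(R) = { d, z }.
T ::= e M X contributes {e}.
T ::= e contributes {e}.
From T ::= M k X: add FIRST(M) = { e, f }.
Union: FIRST(T) = { d, e, f, z }.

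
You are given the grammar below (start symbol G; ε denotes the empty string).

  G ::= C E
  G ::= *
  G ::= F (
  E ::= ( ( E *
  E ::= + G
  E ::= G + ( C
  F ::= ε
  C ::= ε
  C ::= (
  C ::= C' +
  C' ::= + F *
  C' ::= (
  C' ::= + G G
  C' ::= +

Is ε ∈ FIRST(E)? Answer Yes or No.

No

Nullable nonterminals: C, F.
No production of E has an RHS whose symbols are all nullable, so E is not nullable.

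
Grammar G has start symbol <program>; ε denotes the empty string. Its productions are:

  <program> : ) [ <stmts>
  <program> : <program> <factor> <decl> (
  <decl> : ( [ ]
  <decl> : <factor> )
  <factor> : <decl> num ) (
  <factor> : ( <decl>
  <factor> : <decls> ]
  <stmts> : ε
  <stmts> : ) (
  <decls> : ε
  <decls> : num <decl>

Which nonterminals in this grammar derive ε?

{ <decls>, <stmts> }

Directly nullable (have an ε-production): <stmts>, <decls>.
No other nonterminal has a production whose RHS symbols are all nullable.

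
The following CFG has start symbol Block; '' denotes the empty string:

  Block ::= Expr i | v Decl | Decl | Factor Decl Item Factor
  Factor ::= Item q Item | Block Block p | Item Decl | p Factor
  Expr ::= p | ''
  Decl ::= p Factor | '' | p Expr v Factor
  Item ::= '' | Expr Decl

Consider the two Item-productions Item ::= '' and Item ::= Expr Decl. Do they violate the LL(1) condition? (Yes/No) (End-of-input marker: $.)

FIRST('') = { '' } and FIRST(Expr Decl) = { p, '' }.
Both alternatives are nullable, violating the LL(1) condition.

Yes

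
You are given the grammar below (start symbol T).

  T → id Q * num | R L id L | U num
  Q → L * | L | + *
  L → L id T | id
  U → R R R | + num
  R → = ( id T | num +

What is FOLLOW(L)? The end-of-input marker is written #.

{ #, *, =, id, num }

In T → R L id L: add FIRST(id L) = { id }.
In T → R L id L: L is at the end, add FOLLOW(T) = { #, *, =, id, num }.
In Q → L *: add FIRST(*) = { * }.
In Q → L: L is at the end, add FOLLOW(Q) = { * }.
In L → L id T: add FIRST(id T) = { id }.
Union: FOLLOW(L) = { #, *, =, id, num }.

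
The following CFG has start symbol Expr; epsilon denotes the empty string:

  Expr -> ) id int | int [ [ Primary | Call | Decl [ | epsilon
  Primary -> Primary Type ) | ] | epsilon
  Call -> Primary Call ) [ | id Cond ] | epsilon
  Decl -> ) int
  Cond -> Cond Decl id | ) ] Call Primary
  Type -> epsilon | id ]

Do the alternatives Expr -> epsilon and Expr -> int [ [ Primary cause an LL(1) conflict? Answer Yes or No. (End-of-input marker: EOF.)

No

FIRST(epsilon) = { epsilon } and FIRST(int [ [ Primary) = { int }.
The first is nullable but FOLLOW(Expr) = { EOF } is disjoint from FIRST of the second.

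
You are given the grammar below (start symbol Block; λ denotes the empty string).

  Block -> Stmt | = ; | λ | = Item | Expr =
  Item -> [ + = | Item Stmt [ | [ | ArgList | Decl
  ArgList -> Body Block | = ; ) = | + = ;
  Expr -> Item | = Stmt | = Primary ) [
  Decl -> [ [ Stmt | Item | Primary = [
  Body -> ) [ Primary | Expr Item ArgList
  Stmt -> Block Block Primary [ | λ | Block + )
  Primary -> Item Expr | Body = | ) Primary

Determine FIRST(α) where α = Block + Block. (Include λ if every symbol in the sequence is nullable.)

{ ), +, =, [ }

Add FIRST(Block)\{λ} = { ), +, =, [ }; Block is nullable, continue.
+ is a terminal; add {+} and stop.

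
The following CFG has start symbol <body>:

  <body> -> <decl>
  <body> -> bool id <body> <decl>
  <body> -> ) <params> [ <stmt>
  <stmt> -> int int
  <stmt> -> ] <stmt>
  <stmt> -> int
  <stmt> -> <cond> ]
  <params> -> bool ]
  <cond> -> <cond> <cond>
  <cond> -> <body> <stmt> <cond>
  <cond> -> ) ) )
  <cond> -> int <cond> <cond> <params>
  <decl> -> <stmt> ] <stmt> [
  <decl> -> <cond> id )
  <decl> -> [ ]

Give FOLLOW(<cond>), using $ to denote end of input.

{ ), [, ], bool, id, int }

In <stmt> -> <cond> ]: add FIRST(]) = { ] }.
In <cond> -> <cond> <cond>: add FIRST(<cond>) = { ), [, ], bool, int }.
In <cond> -> <cond> <cond>: <cond> is at the end, add FOLLOW(<cond>) = { ), [, ], bool, id, int }.
In <cond> -> <body> <stmt> <cond>: <cond> is at the end, add FOLLOW(<cond>) = { ), [, ], bool, id, int }.
In <cond> -> int <cond> <cond> <params>: add FIRST(<cond> <params>) = { ), [, ], bool, int }.
In <cond> -> int <cond> <cond> <params>: add FIRST(<params>) = { bool }.
In <decl> -> <cond> id ): add FIRST(id )) = { id }.
Union: FOLLOW(<cond>) = { ), [, ], bool, id, int }.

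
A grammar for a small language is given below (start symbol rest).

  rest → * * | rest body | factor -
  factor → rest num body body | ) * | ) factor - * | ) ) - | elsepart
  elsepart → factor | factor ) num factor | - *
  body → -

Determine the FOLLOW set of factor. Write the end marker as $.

In rest → factor -: add FIRST(-) = { - }.
In factor → ) factor - *: add FIRST(- *) = { - }.
In elsepart → factor: factor is at the end, add FOLLOW(elsepart) = { ), - }.
In elsepart → factor ) num factor: add FIRST() num factor) = { ) }.
In elsepart → factor ) num factor: factor is at the end, add FOLLOW(elsepart) = { ), - }.
Union: FOLLOW(factor) = { ), - }.

{ ), - }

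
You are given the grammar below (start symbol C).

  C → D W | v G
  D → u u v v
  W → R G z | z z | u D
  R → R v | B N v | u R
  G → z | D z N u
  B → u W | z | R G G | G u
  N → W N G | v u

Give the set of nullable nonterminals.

No nonterminal has an empty production or an RHS whose symbols are all nullable.

{ } (none)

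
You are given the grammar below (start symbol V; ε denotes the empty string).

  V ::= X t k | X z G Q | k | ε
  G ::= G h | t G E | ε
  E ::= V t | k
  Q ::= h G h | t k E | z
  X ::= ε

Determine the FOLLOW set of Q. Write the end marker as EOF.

{ EOF, t }

In V ::= X z G Q: Q is at the end, add FOLLOW(V) = { EOF, t }.
Union: FOLLOW(Q) = { EOF, t }.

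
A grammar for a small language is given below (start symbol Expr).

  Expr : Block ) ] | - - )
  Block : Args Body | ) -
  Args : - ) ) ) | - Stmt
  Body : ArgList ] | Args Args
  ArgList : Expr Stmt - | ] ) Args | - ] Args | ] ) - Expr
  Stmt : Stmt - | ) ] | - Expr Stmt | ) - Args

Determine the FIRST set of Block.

From Block : Args Body: add FIRST(Args) = { - }.
Block : ) - contributes {)}.
Union: FIRST(Block) = { ), - }.

{ ), - }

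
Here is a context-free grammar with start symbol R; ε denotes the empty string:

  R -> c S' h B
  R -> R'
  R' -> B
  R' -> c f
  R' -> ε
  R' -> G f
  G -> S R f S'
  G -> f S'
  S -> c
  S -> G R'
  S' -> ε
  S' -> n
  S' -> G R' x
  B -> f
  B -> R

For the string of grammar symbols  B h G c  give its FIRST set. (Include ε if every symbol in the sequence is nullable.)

Add FIRST(B)\{ε} = { c, f }; B is nullable, continue.
h is a terminal; add {h} and stop.

{ c, f, h }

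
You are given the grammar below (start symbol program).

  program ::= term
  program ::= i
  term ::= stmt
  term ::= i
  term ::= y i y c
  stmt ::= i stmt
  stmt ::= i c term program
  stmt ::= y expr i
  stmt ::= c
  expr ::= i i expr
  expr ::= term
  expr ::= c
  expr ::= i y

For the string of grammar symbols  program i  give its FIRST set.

Add FIRST(program) = { c, i, y }; program is not nullable, stop.

{ c, i, y }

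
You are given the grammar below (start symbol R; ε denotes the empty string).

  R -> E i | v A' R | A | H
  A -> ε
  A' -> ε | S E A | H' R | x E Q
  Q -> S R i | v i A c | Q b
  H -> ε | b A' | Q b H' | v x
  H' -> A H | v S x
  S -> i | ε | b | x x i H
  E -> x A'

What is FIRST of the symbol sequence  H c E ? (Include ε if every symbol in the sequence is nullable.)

{ b, c, i, v, x }

Add FIRST(H)\{ε} = { b, i, v, x }; H is nullable, continue.
c is a terminal; add {c} and stop.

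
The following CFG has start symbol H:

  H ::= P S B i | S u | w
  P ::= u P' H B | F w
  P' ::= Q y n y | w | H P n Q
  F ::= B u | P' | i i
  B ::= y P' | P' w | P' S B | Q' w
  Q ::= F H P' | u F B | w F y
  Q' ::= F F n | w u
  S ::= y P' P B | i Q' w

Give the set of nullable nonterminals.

No nonterminal has an empty production or an RHS whose symbols are all nullable.

{ } (none)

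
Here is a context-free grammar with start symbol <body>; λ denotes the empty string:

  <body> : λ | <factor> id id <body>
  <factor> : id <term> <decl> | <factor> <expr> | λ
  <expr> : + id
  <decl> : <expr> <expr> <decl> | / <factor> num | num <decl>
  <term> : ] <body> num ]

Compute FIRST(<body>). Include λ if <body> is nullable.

<body> : λ contributes λ.
From <body> : <factor> id id <body>: <factor> nullable, take FIRST(<factor>) ∪ {id} = { +, id }.
Union: FIRST(<body>) = { +, id, λ }.

{ +, id, λ }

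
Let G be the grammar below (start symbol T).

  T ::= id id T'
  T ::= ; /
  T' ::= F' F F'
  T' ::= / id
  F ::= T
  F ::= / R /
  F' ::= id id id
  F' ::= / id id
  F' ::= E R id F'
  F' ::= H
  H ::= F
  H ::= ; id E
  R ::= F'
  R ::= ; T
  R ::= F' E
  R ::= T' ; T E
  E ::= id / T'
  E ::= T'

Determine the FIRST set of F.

{ /, ;, id }

From F ::= T: add FIRST(T) = { ;, id }.
F ::= / R / contributes {/}.
Union: FIRST(F) = { /, ;, id }.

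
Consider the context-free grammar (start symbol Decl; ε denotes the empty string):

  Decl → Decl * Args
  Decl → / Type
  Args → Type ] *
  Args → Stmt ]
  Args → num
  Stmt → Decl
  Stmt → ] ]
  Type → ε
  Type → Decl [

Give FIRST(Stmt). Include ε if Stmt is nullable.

{ /, ] }

From Stmt → Decl: add FIRST(Decl) = { / }.
Stmt → ] ] contributes {]}.
Union: FIRST(Stmt) = { /, ] }.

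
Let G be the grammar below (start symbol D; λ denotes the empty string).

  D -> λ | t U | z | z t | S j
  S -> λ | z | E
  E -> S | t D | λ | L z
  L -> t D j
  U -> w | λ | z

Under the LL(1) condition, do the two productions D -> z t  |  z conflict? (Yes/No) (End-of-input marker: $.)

FIRST(z t) = { z } and FIRST(z) = { z }.
Both contain z, so the two alternatives are not disjoint — LL(1) conflict.

Yes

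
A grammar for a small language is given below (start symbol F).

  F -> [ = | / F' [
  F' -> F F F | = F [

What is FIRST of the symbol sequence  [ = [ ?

{ [ }

[ is a terminal; add {[} and stop.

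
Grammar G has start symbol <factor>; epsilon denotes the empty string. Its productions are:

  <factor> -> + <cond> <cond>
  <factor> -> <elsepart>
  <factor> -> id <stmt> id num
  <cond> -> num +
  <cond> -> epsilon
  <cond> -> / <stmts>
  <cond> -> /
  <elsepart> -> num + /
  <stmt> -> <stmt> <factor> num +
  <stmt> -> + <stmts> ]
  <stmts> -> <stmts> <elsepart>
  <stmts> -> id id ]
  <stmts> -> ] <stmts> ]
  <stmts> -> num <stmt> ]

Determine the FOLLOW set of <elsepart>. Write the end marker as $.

{ $, /, ], num }

In <factor> -> <elsepart>: <elsepart> is at the end, add FOLLOW(<factor>) = { $, num }.
In <stmts> -> <stmts> <elsepart>: <elsepart> is at the end, add FOLLOW(<stmts>) = { $, /, ], num }.
Union: FOLLOW(<elsepart>) = { $, /, ], num }.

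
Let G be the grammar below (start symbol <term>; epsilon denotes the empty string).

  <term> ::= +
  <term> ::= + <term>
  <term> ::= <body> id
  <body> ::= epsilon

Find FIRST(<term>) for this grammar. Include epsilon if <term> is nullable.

{ +, id }

<term> ::= + contributes {+}.
<term> ::= + <term> contributes {+}.
From <term> ::= <body> id: <body> nullable, take FIRST(<body>) ∪ {id} = { id }.
Union: FIRST(<term>) = { +, id }.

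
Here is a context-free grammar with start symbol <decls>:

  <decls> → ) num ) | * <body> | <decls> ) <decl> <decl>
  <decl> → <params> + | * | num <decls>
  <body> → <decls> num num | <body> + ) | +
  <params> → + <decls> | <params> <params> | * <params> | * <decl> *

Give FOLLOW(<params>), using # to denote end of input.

{ *, + }

In <decl> → <params> +: add FIRST(+) = { + }.
In <params> → <params> <params>: add FIRST(<params>) = { *, + }.
In <params> → <params> <params>: <params> is at the end, add FOLLOW(<params>) = { *, + }.
In <params> → * <params>: <params> is at the end, add FOLLOW(<params>) = { *, + }.
Union: FOLLOW(<params>) = { *, + }.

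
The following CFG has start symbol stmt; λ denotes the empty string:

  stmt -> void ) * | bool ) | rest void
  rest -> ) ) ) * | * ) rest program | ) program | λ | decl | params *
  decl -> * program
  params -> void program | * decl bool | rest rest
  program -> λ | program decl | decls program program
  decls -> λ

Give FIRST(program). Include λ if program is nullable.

program -> λ contributes λ.
From program -> program decl: program nullable, take FIRST(program) ∪ FIRST(decl) = { * }.
From program -> decls program program: decls, program, program nullable, take FIRST(decls) ∪ FIRST(program) ∪ FIRST(program) = { * }; also λ since the whole RHS is nullable.
Union: FIRST(program) = { *, λ }.

{ *, λ }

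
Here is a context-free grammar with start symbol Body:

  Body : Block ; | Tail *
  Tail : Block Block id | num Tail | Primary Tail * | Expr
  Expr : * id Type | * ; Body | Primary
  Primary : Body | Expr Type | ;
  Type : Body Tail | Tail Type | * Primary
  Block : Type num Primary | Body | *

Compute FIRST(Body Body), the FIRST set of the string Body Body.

Add FIRST(Body) = { *, ;, num }; Body is not nullable, stop.

{ *, ;, num }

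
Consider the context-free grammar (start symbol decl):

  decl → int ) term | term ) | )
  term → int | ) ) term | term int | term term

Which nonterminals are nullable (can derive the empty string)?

No nonterminal has an empty production or an RHS whose symbols are all nullable.

{ } (none)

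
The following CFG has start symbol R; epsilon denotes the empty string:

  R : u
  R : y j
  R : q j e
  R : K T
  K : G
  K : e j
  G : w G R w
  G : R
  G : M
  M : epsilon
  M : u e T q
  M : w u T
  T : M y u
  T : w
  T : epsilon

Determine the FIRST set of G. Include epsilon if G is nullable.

{ e, q, u, w, y, epsilon }

G : w G R w contributes {w}.
From G : R: add FIRST(R) = { e, q, u, w, y, epsilon } (including epsilon since R is nullable).
From G : M: add FIRST(M) = { u, w, epsilon } (including epsilon since M is nullable).
Union: FIRST(G) = { e, q, u, w, y, epsilon }.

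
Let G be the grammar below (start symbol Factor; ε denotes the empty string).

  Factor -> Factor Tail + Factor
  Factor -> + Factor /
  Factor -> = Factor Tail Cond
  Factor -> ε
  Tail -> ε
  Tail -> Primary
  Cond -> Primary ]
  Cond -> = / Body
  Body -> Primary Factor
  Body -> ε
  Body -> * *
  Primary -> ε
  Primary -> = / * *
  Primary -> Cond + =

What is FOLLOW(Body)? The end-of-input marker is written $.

{ $, +, /, =, ] }

In Cond -> = / Body: Body is at the end, add FOLLOW(Cond) = { $, +, /, =, ] }.
Union: FOLLOW(Body) = { $, +, /, =, ] }.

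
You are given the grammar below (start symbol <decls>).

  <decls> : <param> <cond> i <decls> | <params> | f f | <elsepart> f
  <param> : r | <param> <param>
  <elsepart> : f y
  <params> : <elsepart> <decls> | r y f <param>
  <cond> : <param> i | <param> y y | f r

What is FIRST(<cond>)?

{ f, r }

From <cond> : <param> i: add FIRST(<param>) = { r }.
From <cond> : <param> y y: add FIRST(<param>) = { r }.
<cond> : f r contributes {f}.
Union: FIRST(<cond>) = { f, r }.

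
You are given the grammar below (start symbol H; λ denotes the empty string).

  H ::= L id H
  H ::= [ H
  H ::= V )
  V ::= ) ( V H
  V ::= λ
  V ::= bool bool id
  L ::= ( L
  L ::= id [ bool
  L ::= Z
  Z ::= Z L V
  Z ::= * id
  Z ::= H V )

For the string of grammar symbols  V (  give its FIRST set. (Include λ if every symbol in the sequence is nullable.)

{ (, ), bool }

Add FIRST(V)\{λ} = { ), bool }; V is nullable, continue.
( is a terminal; add {(} and stop.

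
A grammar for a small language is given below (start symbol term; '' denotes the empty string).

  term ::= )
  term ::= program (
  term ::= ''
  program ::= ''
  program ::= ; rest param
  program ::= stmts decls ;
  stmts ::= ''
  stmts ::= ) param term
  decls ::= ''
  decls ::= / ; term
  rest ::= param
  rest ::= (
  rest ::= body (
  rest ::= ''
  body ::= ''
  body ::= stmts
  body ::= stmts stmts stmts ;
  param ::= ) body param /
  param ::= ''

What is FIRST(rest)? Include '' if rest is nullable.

{ (, ), ;, '' }

From rest ::= param: add FIRST(param) = { ), '' } (including '' since param is nullable).
rest ::= ( contributes {(}.
From rest ::= body (: body nullable, take FIRST(body) ∪ {(} = { (, ), ; }.
rest ::= '' contributes ''.
Union: FIRST(rest) = { (, ), ;, '' }.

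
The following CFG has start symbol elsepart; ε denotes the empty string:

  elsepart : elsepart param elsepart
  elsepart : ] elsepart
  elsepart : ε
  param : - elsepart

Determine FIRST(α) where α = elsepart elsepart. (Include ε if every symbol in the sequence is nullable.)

{ -, ], ε }

Add FIRST(elsepart)\{ε} = { -, ] }; elsepart is nullable, continue.
Add FIRST(elsepart)\{ε} = { -, ] }; elsepart is nullable, continue.
Every symbol is nullable, so include ε.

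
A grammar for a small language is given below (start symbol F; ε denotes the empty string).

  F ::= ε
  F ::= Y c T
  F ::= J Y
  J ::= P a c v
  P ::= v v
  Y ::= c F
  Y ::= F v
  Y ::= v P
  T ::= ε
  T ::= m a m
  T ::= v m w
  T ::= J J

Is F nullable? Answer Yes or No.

Yes

F has an ε-production, so F ⇒ ε.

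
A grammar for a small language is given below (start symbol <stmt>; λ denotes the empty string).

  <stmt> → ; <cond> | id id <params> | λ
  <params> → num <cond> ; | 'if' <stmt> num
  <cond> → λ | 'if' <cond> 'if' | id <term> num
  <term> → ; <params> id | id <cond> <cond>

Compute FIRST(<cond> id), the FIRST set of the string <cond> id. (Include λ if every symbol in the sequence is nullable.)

{ 'if', id }

Add FIRST(<cond>)\{λ} = { 'if', id }; <cond> is nullable, continue.
id is a terminal; add {id} and stop.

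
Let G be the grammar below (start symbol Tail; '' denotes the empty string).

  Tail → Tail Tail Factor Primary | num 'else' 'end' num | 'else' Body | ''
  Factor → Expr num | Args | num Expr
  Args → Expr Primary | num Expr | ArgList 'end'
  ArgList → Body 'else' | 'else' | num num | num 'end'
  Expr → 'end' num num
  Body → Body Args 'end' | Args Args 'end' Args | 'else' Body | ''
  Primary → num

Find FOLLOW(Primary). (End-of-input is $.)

In Tail → Tail Tail Factor Primary: Primary is at the end, add FOLLOW(Tail) = { $, 'else', 'end', num }.
In Args → Expr Primary: Primary is at the end, add FOLLOW(Args) = { $, 'else', 'end', num }.
Union: FOLLOW(Primary) = { $, 'else', 'end', num }.

{ $, 'else', 'end', num }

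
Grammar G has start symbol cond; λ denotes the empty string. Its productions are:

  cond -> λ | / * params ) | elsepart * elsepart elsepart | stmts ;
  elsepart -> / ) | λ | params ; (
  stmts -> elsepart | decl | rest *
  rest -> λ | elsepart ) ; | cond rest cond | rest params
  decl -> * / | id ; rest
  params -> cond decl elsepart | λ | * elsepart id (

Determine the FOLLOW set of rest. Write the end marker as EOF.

In stmts -> rest *: add FIRST(*) = { * }.
In rest -> cond rest cond: add FIRST(cond)\{λ} = { ), *, /, ;, id }.
  Since cond is nullable, also add FOLLOW(rest) = { ), *, /, ;, id }.
In rest -> rest params: add FIRST(params)\{λ} = { ), *, /, ;, id }.
  Since params is nullable, also add FOLLOW(rest) = { ), *, /, ;, id }.
In decl -> id ; rest: rest is at the end, add FOLLOW(decl) = { ), *, /, ;, id }.
Union: FOLLOW(rest) = { ), *, /, ;, id }.

{ ), *, /, ;, id }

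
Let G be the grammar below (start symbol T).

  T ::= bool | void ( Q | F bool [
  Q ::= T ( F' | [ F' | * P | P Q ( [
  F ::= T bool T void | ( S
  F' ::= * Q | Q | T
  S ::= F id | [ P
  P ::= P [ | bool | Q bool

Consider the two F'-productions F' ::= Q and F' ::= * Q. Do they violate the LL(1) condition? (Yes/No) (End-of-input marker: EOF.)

FIRST(Q) = { (, *, [, bool, void } and FIRST(* Q) = { * }.
Both contain *, so the two alternatives are not disjoint — LL(1) conflict.

Yes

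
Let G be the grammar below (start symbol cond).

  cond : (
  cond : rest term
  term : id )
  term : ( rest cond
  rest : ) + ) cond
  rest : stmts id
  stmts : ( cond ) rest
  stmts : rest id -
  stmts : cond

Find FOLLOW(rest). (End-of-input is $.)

{ (, ), id }

In cond : rest term: add FIRST(term) = { (, id }.
In term : ( rest cond: add FIRST(cond) = { (, ) }.
In stmts : ( cond ) rest: rest is at the end, add FOLLOW(stmts) = { id }.
In stmts : rest id -: add FIRST(id -) = { id }.
Union: FOLLOW(rest) = { (, ), id }.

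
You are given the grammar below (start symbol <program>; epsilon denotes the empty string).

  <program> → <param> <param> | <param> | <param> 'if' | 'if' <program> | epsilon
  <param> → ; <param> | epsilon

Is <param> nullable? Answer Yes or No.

<param> has an epsilon-production, so <param> ⇒ epsilon.

Yes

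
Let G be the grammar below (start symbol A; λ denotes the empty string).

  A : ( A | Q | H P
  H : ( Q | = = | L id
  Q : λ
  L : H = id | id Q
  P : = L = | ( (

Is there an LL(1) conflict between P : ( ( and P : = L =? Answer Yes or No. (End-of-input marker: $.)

No

FIRST(( () = { ( } and FIRST(= L =) = { = }.
The FIRST sets are disjoint and neither alternative is nullable — no conflict.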